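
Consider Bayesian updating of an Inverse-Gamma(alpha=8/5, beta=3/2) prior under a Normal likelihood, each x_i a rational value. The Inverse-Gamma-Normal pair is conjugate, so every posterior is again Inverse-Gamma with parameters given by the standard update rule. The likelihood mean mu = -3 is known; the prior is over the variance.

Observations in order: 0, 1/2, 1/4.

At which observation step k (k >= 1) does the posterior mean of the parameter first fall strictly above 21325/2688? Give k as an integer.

obs 1: x=0 → posterior Inverse-Gamma(21/10, 6)
obs 2: x=1/2 → posterior Inverse-Gamma(13/5, 97/8)
obs 3: x=1/4 → posterior Inverse-Gamma(31/10, 557/32)

k = 3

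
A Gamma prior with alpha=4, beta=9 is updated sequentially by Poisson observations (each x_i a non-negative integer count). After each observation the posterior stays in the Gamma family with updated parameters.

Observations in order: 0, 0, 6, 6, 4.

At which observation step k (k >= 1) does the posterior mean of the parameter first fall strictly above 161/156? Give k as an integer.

obs 1: x=0 → posterior Gamma(4, 10)
obs 2: x=0 → posterior Gamma(4, 11)
obs 3: x=6 → posterior Gamma(10, 12)
obs 4: x=6 → posterior Gamma(16, 13)
obs 5: x=4 → posterior Gamma(20, 14)

k = 4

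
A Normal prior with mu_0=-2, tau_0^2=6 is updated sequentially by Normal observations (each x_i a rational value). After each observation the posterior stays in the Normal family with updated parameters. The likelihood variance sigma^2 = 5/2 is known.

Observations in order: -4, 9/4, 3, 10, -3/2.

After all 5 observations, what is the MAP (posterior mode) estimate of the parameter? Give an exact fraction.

obs 1: x=-4 → posterior Normal(-58/17, 30/17)
obs 2: x=9/4 → posterior Normal(-31/29, 30/29)
obs 3: x=3 → posterior Normal(5/41, 30/41)
obs 4: x=10 → posterior Normal(125/53, 30/53)
obs 5: x=-3/2 → posterior Normal(107/65, 6/13)

107/65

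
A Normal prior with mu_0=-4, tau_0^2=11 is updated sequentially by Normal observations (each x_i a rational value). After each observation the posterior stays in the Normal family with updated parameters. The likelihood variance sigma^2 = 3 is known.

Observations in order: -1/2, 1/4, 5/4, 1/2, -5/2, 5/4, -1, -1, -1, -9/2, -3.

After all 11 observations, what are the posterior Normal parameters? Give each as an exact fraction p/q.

mu_0=-499/496, tau_0^2=33/124

obs 1: x=-1/2 → posterior Normal(-5/4, 33/14)
obs 2: x=1/4 → posterior Normal(-59/100, 33/25)
obs 3: x=5/4 → posterior Normal(-1/36, 11/12)
obs 4: x=1/2 → posterior Normal(9/94, 33/47)
obs 5: x=-5/2 → posterior Normal(-23/58, 33/58)
obs 6: x=5/4 → posterior Normal(-37/276, 11/23)
obs 7: x=-1 → posterior Normal(-81/320, 33/80)
obs 8: x=-1 → posterior Normal(-125/364, 33/91)
obs 9: x=-1 → posterior Normal(-169/408, 11/34)
obs 10: x=-9/2 → posterior Normal(-367/452, 33/113)
obs 11: x=-3 → posterior Normal(-499/496, 33/124)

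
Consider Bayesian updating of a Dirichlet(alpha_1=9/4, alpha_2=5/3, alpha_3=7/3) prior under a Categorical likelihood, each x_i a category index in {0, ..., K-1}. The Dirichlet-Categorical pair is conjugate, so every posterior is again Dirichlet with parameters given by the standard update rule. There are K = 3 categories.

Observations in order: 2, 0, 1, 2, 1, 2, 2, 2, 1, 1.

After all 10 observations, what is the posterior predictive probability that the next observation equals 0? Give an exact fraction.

obs 1: x=2 → posterior Dirichlet(9/4, 5/3, 10/3)
obs 2: x=0 → posterior Dirichlet(13/4, 5/3, 10/3)
obs 3: x=1 → posterior Dirichlet(13/4, 8/3, 10/3)
obs 4: x=2 → posterior Dirichlet(13/4, 8/3, 13/3)
obs 5: x=1 → posterior Dirichlet(13/4, 11/3, 13/3)
obs 6: x=2 → posterior Dirichlet(13/4, 11/3, 16/3)
obs 7: x=2 → posterior Dirichlet(13/4, 11/3, 19/3)
obs 8: x=2 → posterior Dirichlet(13/4, 11/3, 22/3)
obs 9: x=1 → posterior Dirichlet(13/4, 14/3, 22/3)
obs 10: x=1 → posterior Dirichlet(13/4, 17/3, 22/3)

1/5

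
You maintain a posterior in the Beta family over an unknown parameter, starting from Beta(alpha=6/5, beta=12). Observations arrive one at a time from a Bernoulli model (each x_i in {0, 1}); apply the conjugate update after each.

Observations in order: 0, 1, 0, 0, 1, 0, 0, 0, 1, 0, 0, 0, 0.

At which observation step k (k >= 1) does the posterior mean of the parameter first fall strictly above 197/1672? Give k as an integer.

obs 1: x=0 → posterior Beta(6/5, 13)
obs 2: x=1 → posterior Beta(11/5, 13)
obs 3: x=0 → posterior Beta(11/5, 14)
obs 4: x=0 → posterior Beta(11/5, 15)
obs 5: x=1 → posterior Beta(16/5, 15)
obs 6: x=0 → posterior Beta(16/5, 16)
obs 7: x=0 → posterior Beta(16/5, 17)
obs 8: x=0 → posterior Beta(16/5, 18)
obs 9: x=1 → posterior Beta(21/5, 18)
obs 10: x=0 → posterior Beta(21/5, 19)
obs 11: x=0 → posterior Beta(21/5, 20)
obs 12: x=0 → posterior Beta(21/5, 21)
obs 13: x=0 → posterior Beta(21/5, 22)

k = 2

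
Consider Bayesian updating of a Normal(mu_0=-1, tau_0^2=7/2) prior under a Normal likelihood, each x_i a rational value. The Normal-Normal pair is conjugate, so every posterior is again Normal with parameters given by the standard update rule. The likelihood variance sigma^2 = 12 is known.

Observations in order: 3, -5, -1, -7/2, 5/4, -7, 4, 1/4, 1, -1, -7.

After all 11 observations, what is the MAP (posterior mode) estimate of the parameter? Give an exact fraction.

-129/101

obs 1: x=3 → posterior Normal(-3/31, 84/31)
obs 2: x=-5 → posterior Normal(-1, 42/19)
obs 3: x=-1 → posterior Normal(-1, 28/15)
obs 4: x=-7/2 → posterior Normal(-139/104, 21/13)
obs 5: x=5/4 → posterior Normal(-243/236, 84/59)
obs 6: x=-7 → posterior Normal(-439/264, 14/11)
obs 7: x=4 → posterior Normal(-327/292, 84/73)
obs 8: x=1/4 → posterior Normal(-1, 21/20)
obs 9: x=1 → posterior Normal(-73/87, 28/29)
obs 10: x=-1 → posterior Normal(-40/47, 42/47)
obs 11: x=-7 → posterior Normal(-129/101, 84/101)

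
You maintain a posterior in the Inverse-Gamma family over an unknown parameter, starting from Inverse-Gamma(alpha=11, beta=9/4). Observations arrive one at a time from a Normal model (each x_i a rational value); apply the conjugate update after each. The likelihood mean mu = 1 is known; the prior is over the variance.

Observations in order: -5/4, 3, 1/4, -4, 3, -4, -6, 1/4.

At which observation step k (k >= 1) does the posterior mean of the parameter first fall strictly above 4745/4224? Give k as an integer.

k = 4

obs 1: x=-5/4 → posterior Inverse-Gamma(23/2, 153/32)
obs 2: x=3 → posterior Inverse-Gamma(12, 217/32)
obs 3: x=1/4 → posterior Inverse-Gamma(25/2, 113/16)
obs 4: x=-4 → posterior Inverse-Gamma(13, 313/16)
obs 5: x=3 → posterior Inverse-Gamma(27/2, 345/16)
obs 6: x=-4 → posterior Inverse-Gamma(14, 545/16)
obs 7: x=-6 → posterior Inverse-Gamma(29/2, 937/16)
obs 8: x=1/4 → posterior Inverse-Gamma(15, 1883/32)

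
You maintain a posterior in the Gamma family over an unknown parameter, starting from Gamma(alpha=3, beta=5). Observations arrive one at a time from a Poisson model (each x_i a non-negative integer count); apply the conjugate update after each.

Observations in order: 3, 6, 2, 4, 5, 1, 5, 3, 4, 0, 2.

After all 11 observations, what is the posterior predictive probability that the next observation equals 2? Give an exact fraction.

4230362161180465087456759613448303584238460993536/16517976926780506002833800829531584028976727363201

obs 1: x=3 → posterior Gamma(6, 6)
obs 2: x=6 → posterior Gamma(12, 7)
obs 3: x=2 → posterior Gamma(14, 8)
obs 4: x=4 → posterior Gamma(18, 9)
obs 5: x=5 → posterior Gamma(23, 10)
obs 6: x=1 → posterior Gamma(24, 11)
obs 7: x=5 → posterior Gamma(29, 12)
obs 8: x=3 → posterior Gamma(32, 13)
obs 9: x=4 → posterior Gamma(36, 14)
obs 10: x=0 → posterior Gamma(36, 15)
obs 11: x=2 → posterior Gamma(38, 16)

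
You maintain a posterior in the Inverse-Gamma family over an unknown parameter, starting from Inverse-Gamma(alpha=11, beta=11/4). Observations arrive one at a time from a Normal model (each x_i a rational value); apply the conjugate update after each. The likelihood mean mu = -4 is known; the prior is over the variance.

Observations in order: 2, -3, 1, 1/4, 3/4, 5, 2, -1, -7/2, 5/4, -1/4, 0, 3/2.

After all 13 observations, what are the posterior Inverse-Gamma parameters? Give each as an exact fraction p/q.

obs 1: x=2 → posterior Inverse-Gamma(23/2, 83/4)
obs 2: x=-3 → posterior Inverse-Gamma(12, 85/4)
obs 3: x=1 → posterior Inverse-Gamma(25/2, 135/4)
obs 4: x=1/4 → posterior Inverse-Gamma(13, 1369/32)
obs 5: x=3/4 → posterior Inverse-Gamma(27/2, 865/16)
obs 6: x=5 → posterior Inverse-Gamma(14, 1513/16)
obs 7: x=2 → posterior Inverse-Gamma(29/2, 1801/16)
obs 8: x=-1 → posterior Inverse-Gamma(15, 1873/16)
obs 9: x=-7/2 → posterior Inverse-Gamma(31/2, 1875/16)
obs 10: x=5/4 → posterior Inverse-Gamma(16, 4191/32)
obs 11: x=-1/4 → posterior Inverse-Gamma(33/2, 138)
obs 12: x=0 → posterior Inverse-Gamma(17, 146)
obs 13: x=3/2 → posterior Inverse-Gamma(35/2, 1289/8)

alpha=35/2, beta=1289/8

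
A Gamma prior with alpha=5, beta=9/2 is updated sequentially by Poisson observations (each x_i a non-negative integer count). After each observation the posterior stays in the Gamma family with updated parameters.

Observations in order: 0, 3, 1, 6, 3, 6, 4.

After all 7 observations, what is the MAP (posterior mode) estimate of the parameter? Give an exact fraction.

54/23

obs 1: x=0 → posterior Gamma(5, 11/2)
obs 2: x=3 → posterior Gamma(8, 13/2)
obs 3: x=1 → posterior Gamma(9, 15/2)
obs 4: x=6 → posterior Gamma(15, 17/2)
obs 5: x=3 → posterior Gamma(18, 19/2)
obs 6: x=6 → posterior Gamma(24, 21/2)
obs 7: x=4 → posterior Gamma(28, 23/2)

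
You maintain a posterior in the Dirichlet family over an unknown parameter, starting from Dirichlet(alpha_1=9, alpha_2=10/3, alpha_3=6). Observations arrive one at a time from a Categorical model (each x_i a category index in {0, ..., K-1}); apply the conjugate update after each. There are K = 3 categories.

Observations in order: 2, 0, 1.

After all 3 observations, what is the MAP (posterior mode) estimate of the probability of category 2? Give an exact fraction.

18/55

obs 1: x=2 → posterior Dirichlet(9, 10/3, 7)
obs 2: x=0 → posterior Dirichlet(10, 10/3, 7)
obs 3: x=1 → posterior Dirichlet(10, 13/3, 7)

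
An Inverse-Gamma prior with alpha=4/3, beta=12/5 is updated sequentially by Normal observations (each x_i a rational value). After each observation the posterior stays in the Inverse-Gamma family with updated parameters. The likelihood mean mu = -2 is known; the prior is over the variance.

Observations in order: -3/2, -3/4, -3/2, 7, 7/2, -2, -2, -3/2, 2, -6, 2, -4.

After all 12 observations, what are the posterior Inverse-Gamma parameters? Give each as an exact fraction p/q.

obs 1: x=-3/2 → posterior Inverse-Gamma(11/6, 101/40)
obs 2: x=-3/4 → posterior Inverse-Gamma(7/3, 529/160)
obs 3: x=-3/2 → posterior Inverse-Gamma(17/6, 549/160)
obs 4: x=7 → posterior Inverse-Gamma(10/3, 7029/160)
obs 5: x=7/2 → posterior Inverse-Gamma(23/6, 9449/160)
obs 6: x=-2 → posterior Inverse-Gamma(13/3, 9449/160)
obs 7: x=-2 → posterior Inverse-Gamma(29/6, 9449/160)
obs 8: x=-3/2 → posterior Inverse-Gamma(16/3, 9469/160)
obs 9: x=2 → posterior Inverse-Gamma(35/6, 10749/160)
obs 10: x=-6 → posterior Inverse-Gamma(19/3, 12029/160)
obs 11: x=2 → posterior Inverse-Gamma(41/6, 13309/160)
obs 12: x=-4 → posterior Inverse-Gamma(22/3, 13629/160)

alpha=22/3, beta=13629/160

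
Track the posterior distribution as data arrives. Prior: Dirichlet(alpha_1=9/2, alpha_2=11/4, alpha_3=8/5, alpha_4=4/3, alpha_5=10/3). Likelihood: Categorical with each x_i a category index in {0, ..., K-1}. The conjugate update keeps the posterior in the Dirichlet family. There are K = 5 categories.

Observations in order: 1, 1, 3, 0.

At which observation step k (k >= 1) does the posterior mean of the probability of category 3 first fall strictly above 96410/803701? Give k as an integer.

obs 1: x=1 → posterior Dirichlet(9/2, 15/4, 8/5, 4/3, 10/3)
obs 2: x=1 → posterior Dirichlet(9/2, 19/4, 8/5, 4/3, 10/3)
obs 3: x=3 → posterior Dirichlet(9/2, 19/4, 8/5, 7/3, 10/3)
obs 4: x=0 → posterior Dirichlet(11/2, 19/4, 8/5, 7/3, 10/3)

k = 3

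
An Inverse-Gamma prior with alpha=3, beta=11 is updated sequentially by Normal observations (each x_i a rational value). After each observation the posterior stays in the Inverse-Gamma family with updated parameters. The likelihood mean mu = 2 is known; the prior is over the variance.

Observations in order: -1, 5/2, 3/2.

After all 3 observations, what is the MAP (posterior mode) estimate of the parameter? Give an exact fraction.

63/22

obs 1: x=-1 → posterior Inverse-Gamma(7/2, 31/2)
obs 2: x=5/2 → posterior Inverse-Gamma(4, 125/8)
obs 3: x=3/2 → posterior Inverse-Gamma(9/2, 63/4)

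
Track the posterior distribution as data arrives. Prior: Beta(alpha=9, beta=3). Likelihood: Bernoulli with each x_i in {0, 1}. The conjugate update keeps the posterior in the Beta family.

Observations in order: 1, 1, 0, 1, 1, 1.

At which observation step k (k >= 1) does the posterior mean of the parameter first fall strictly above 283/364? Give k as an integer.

obs 1: x=1 → posterior Beta(10, 3)
obs 2: x=1 → posterior Beta(11, 3)
obs 3: x=0 → posterior Beta(11, 4)
obs 4: x=1 → posterior Beta(12, 4)
obs 5: x=1 → posterior Beta(13, 4)
obs 6: x=1 → posterior Beta(14, 4)

k = 2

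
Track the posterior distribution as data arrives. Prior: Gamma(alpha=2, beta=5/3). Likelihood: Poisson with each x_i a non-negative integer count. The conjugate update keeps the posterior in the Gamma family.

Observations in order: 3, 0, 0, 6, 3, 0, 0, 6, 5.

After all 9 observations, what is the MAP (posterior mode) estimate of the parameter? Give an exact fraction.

obs 1: x=3 → posterior Gamma(5, 8/3)
obs 2: x=0 → posterior Gamma(5, 11/3)
obs 3: x=0 → posterior Gamma(5, 14/3)
obs 4: x=6 → posterior Gamma(11, 17/3)
obs 5: x=3 → posterior Gamma(14, 20/3)
obs 6: x=0 → posterior Gamma(14, 23/3)
obs 7: x=0 → posterior Gamma(14, 26/3)
obs 8: x=6 → posterior Gamma(20, 29/3)
obs 9: x=5 → posterior Gamma(25, 32/3)

9/4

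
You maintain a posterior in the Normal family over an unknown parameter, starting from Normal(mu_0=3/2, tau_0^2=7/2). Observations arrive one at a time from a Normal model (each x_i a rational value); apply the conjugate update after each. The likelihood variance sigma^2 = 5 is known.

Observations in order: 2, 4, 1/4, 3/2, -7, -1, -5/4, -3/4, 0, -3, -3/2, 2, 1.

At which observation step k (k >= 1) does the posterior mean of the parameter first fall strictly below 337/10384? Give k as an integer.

obs 1: x=2 → posterior Normal(29/17, 35/17)
obs 2: x=4 → posterior Normal(19/8, 35/24)
obs 3: x=1/4 → posterior Normal(235/124, 35/31)
obs 4: x=3/2 → posterior Normal(277/152, 35/38)
obs 5: x=-7 → posterior Normal(9/20, 7/9)
obs 6: x=-1 → posterior Normal(53/208, 35/52)
obs 7: x=-5/4 → posterior Normal(9/118, 35/59)
obs 8: x=-3/4 → posterior Normal(-1/88, 35/66)
obs 9: x=0 → posterior Normal(-3/292, 35/73)
obs 10: x=-3 → posterior Normal(-87/320, 7/16)
obs 11: x=-3/2 → posterior Normal(-43/116, 35/87)
obs 12: x=2 → posterior Normal(-73/376, 35/94)
obs 13: x=1 → posterior Normal(-45/404, 35/101)

k = 8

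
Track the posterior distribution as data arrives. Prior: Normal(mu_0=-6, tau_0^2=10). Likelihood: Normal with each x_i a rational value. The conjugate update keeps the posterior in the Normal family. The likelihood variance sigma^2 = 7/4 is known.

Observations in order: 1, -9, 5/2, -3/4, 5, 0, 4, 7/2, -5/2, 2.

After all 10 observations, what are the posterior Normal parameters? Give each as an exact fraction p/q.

obs 1: x=1 → posterior Normal(-2/47, 70/47)
obs 2: x=-9 → posterior Normal(-362/87, 70/87)
obs 3: x=5/2 → posterior Normal(-262/127, 70/127)
obs 4: x=-3/4 → posterior Normal(-292/167, 70/167)
obs 5: x=5 → posterior Normal(-4/9, 70/207)
obs 6: x=0 → posterior Normal(-92/247, 70/247)
obs 7: x=4 → posterior Normal(68/287, 10/41)
obs 8: x=7/2 → posterior Normal(208/327, 70/327)
obs 9: x=-5/2 → posterior Normal(108/367, 70/367)
obs 10: x=2 → posterior Normal(188/407, 70/407)

mu_0=188/407, tau_0^2=70/407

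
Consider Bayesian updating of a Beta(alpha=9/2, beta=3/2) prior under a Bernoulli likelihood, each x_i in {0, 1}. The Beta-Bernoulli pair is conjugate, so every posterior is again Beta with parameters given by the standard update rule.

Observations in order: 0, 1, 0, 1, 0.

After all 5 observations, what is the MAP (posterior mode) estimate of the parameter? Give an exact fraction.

obs 1: x=0 → posterior Beta(9/2, 5/2)
obs 2: x=1 → posterior Beta(11/2, 5/2)
obs 3: x=0 → posterior Beta(11/2, 7/2)
obs 4: x=1 → posterior Beta(13/2, 7/2)
obs 5: x=0 → posterior Beta(13/2, 9/2)

11/18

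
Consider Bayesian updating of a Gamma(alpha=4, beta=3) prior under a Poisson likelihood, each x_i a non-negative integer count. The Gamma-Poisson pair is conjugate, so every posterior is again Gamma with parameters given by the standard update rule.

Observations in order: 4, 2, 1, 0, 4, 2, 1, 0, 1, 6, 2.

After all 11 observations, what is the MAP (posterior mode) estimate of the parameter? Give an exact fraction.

13/7

obs 1: x=4 → posterior Gamma(8, 4)
obs 2: x=2 → posterior Gamma(10, 5)
obs 3: x=1 → posterior Gamma(11, 6)
obs 4: x=0 → posterior Gamma(11, 7)
obs 5: x=4 → posterior Gamma(15, 8)
obs 6: x=2 → posterior Gamma(17, 9)
obs 7: x=1 → posterior Gamma(18, 10)
obs 8: x=0 → posterior Gamma(18, 11)
obs 9: x=1 → posterior Gamma(19, 12)
obs 10: x=6 → posterior Gamma(25, 13)
obs 11: x=2 → posterior Gamma(27, 14)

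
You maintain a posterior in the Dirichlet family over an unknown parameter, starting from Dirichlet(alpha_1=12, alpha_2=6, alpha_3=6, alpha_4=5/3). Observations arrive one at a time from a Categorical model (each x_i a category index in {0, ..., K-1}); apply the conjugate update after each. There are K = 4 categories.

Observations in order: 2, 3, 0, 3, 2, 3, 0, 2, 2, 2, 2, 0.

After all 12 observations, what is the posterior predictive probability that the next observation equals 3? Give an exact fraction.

obs 1: x=2 → posterior Dirichlet(12, 6, 7, 5/3)
obs 2: x=3 → posterior Dirichlet(12, 6, 7, 8/3)
obs 3: x=0 → posterior Dirichlet(13, 6, 7, 8/3)
obs 4: x=3 → posterior Dirichlet(13, 6, 7, 11/3)
obs 5: x=2 → posterior Dirichlet(13, 6, 8, 11/3)
obs 6: x=3 → posterior Dirichlet(13, 6, 8, 14/3)
obs 7: x=0 → posterior Dirichlet(14, 6, 8, 14/3)
obs 8: x=2 → posterior Dirichlet(14, 6, 9, 14/3)
obs 9: x=2 → posterior Dirichlet(14, 6, 10, 14/3)
obs 10: x=2 → posterior Dirichlet(14, 6, 11, 14/3)
obs 11: x=2 → posterior Dirichlet(14, 6, 12, 14/3)
obs 12: x=0 → posterior Dirichlet(15, 6, 12, 14/3)

14/113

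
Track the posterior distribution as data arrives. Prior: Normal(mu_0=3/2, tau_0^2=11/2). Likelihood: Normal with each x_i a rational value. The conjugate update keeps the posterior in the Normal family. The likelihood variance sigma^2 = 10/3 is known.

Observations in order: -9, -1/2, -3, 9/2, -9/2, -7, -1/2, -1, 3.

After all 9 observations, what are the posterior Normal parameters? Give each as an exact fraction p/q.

mu_0=-564/317, tau_0^2=110/317

obs 1: x=-9 → posterior Normal(-267/53, 110/53)
obs 2: x=-1/2 → posterior Normal(-567/172, 55/43)
obs 3: x=-3 → posterior Normal(-45/14, 110/119)
obs 4: x=9/2 → posterior Normal(-117/76, 55/76)
obs 5: x=-9/2 → posterior Normal(-153/74, 22/37)
obs 6: x=-7 → posterior Normal(-1227/436, 55/109)
obs 7: x=-1/2 → posterior Normal(-630/251, 110/251)
obs 8: x=-1 → posterior Normal(-663/284, 55/142)
obs 9: x=3 → posterior Normal(-564/317, 110/317)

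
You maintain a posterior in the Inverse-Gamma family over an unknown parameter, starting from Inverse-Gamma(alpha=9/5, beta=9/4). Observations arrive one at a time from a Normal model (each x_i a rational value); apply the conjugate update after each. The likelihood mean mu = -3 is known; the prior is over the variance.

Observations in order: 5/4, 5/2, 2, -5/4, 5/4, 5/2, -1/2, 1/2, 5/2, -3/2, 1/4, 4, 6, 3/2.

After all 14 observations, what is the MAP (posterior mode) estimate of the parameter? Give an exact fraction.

1705/98

obs 1: x=5/4 → posterior Inverse-Gamma(23/10, 361/32)
obs 2: x=5/2 → posterior Inverse-Gamma(14/5, 845/32)
obs 3: x=2 → posterior Inverse-Gamma(33/10, 1245/32)
obs 4: x=-5/4 → posterior Inverse-Gamma(19/5, 647/16)
obs 5: x=5/4 → posterior Inverse-Gamma(43/10, 1583/32)
obs 6: x=5/2 → posterior Inverse-Gamma(24/5, 2067/32)
obs 7: x=-1/2 → posterior Inverse-Gamma(53/10, 2167/32)
obs 8: x=1/2 → posterior Inverse-Gamma(29/5, 2363/32)
obs 9: x=5/2 → posterior Inverse-Gamma(63/10, 2847/32)
obs 10: x=-3/2 → posterior Inverse-Gamma(34/5, 2883/32)
obs 11: x=1/4 → posterior Inverse-Gamma(73/10, 763/8)
obs 12: x=4 → posterior Inverse-Gamma(39/5, 959/8)
obs 13: x=6 → posterior Inverse-Gamma(83/10, 1283/8)
obs 14: x=3/2 → posterior Inverse-Gamma(44/5, 341/2)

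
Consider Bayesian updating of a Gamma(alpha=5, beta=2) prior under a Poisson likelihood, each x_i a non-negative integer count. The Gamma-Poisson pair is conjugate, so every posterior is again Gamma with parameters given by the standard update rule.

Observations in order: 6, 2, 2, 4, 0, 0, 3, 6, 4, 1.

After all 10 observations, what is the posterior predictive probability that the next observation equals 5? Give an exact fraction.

178798964641421632017472129278096162422784/2137210935411428674141543654682486133398329

obs 1: x=6 → posterior Gamma(11, 3)
obs 2: x=2 → posterior Gamma(13, 4)
obs 3: x=2 → posterior Gamma(15, 5)
obs 4: x=4 → posterior Gamma(19, 6)
obs 5: x=0 → posterior Gamma(19, 7)
obs 6: x=0 → posterior Gamma(19, 8)
obs 7: x=3 → posterior Gamma(22, 9)
obs 8: x=6 → posterior Gamma(28, 10)
obs 9: x=4 → posterior Gamma(32, 11)
obs 10: x=1 → posterior Gamma(33, 12)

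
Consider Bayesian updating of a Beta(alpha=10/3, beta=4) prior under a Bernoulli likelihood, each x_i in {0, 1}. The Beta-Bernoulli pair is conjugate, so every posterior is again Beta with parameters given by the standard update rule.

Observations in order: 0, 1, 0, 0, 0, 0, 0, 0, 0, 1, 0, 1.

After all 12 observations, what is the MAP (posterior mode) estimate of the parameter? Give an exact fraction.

4/13

obs 1: x=0 → posterior Beta(10/3, 5)
obs 2: x=1 → posterior Beta(13/3, 5)
obs 3: x=0 → posterior Beta(13/3, 6)
obs 4: x=0 → posterior Beta(13/3, 7)
obs 5: x=0 → posterior Beta(13/3, 8)
obs 6: x=0 → posterior Beta(13/3, 9)
obs 7: x=0 → posterior Beta(13/3, 10)
obs 8: x=0 → posterior Beta(13/3, 11)
obs 9: x=0 → posterior Beta(13/3, 12)
obs 10: x=1 → posterior Beta(16/3, 12)
obs 11: x=0 → posterior Beta(16/3, 13)
obs 12: x=1 → posterior Beta(19/3, 13)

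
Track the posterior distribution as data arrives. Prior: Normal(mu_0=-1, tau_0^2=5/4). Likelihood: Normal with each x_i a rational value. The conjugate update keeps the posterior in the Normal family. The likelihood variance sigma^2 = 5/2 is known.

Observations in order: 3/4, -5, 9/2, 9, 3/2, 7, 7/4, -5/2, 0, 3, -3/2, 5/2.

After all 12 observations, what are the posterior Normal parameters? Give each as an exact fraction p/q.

obs 1: x=3/4 → posterior Normal(-5/12, 5/6)
obs 2: x=-5 → posterior Normal(-25/16, 5/8)
obs 3: x=9/2 → posterior Normal(-7/20, 1/2)
obs 4: x=9 → posterior Normal(29/24, 5/12)
obs 5: x=3/2 → posterior Normal(5/4, 5/14)
obs 6: x=7 → posterior Normal(63/32, 5/16)
obs 7: x=7/4 → posterior Normal(35/18, 5/18)
obs 8: x=-5/2 → posterior Normal(3/2, 1/4)
obs 9: x=0 → posterior Normal(15/11, 5/22)
obs 10: x=3 → posterior Normal(3/2, 5/24)
obs 11: x=-3/2 → posterior Normal(33/26, 5/26)
obs 12: x=5/2 → posterior Normal(19/14, 5/28)

mu_0=19/14, tau_0^2=5/28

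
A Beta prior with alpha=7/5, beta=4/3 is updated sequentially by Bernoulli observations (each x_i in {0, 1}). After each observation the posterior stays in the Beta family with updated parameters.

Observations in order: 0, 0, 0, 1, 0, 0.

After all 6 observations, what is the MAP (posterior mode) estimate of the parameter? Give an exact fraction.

obs 1: x=0 → posterior Beta(7/5, 7/3)
obs 2: x=0 → posterior Beta(7/5, 10/3)
obs 3: x=0 → posterior Beta(7/5, 13/3)
obs 4: x=1 → posterior Beta(12/5, 13/3)
obs 5: x=0 → posterior Beta(12/5, 16/3)
obs 6: x=0 → posterior Beta(12/5, 19/3)

21/101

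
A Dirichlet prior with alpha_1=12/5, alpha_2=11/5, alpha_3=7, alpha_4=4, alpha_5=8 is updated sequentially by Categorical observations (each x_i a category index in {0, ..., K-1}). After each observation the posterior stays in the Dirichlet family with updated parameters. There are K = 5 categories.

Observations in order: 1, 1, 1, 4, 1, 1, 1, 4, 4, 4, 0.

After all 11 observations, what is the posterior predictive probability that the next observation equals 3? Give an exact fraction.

obs 1: x=1 → posterior Dirichlet(12/5, 16/5, 7, 4, 8)
obs 2: x=1 → posterior Dirichlet(12/5, 21/5, 7, 4, 8)
obs 3: x=1 → posterior Dirichlet(12/5, 26/5, 7, 4, 8)
obs 4: x=4 → posterior Dirichlet(12/5, 26/5, 7, 4, 9)
obs 5: x=1 → posterior Dirichlet(12/5, 31/5, 7, 4, 9)
obs 6: x=1 → posterior Dirichlet(12/5, 36/5, 7, 4, 9)
obs 7: x=1 → posterior Dirichlet(12/5, 41/5, 7, 4, 9)
obs 8: x=4 → posterior Dirichlet(12/5, 41/5, 7, 4, 10)
obs 9: x=4 → posterior Dirichlet(12/5, 41/5, 7, 4, 11)
obs 10: x=4 → posterior Dirichlet(12/5, 41/5, 7, 4, 12)
obs 11: x=0 → posterior Dirichlet(17/5, 41/5, 7, 4, 12)

20/173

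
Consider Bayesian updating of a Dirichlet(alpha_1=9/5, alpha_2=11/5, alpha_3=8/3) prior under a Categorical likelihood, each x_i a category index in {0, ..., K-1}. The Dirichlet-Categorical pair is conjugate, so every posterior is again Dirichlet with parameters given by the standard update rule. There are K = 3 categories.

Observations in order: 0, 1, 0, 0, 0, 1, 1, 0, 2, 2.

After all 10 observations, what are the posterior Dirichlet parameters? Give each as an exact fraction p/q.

alpha_1=34/5, alpha_2=26/5, alpha_3=14/3

obs 1: x=0 → posterior Dirichlet(14/5, 11/5, 8/3)
obs 2: x=1 → posterior Dirichlet(14/5, 16/5, 8/3)
obs 3: x=0 → posterior Dirichlet(19/5, 16/5, 8/3)
obs 4: x=0 → posterior Dirichlet(24/5, 16/5, 8/3)
obs 5: x=0 → posterior Dirichlet(29/5, 16/5, 8/3)
obs 6: x=1 → posterior Dirichlet(29/5, 21/5, 8/3)
obs 7: x=1 → posterior Dirichlet(29/5, 26/5, 8/3)
obs 8: x=0 → posterior Dirichlet(34/5, 26/5, 8/3)
obs 9: x=2 → posterior Dirichlet(34/5, 26/5, 11/3)
obs 10: x=2 → posterior Dirichlet(34/5, 26/5, 14/3)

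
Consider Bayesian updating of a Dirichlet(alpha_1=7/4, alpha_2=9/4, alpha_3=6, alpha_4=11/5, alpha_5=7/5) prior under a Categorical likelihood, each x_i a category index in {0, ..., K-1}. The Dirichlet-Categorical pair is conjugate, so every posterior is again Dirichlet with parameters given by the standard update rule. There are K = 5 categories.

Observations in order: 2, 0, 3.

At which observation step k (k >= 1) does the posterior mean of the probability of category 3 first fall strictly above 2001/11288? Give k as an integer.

k = 3

obs 1: x=2 → posterior Dirichlet(7/4, 9/4, 7, 11/5, 7/5)
obs 2: x=0 → posterior Dirichlet(11/4, 9/4, 7, 11/5, 7/5)
obs 3: x=3 → posterior Dirichlet(11/4, 9/4, 7, 16/5, 7/5)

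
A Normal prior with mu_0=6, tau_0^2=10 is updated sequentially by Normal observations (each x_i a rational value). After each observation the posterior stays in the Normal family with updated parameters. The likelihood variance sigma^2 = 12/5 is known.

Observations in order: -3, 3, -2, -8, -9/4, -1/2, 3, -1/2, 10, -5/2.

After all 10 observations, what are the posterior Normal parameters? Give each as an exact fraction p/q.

obs 1: x=-3 → posterior Normal(-39/31, 60/31)
obs 2: x=3 → posterior Normal(9/14, 15/14)
obs 3: x=-2 → posterior Normal(-14/81, 20/27)
obs 4: x=-8 → posterior Normal(-107/53, 30/53)
obs 5: x=-9/4 → posterior Normal(-1081/524, 60/131)
obs 6: x=-1/2 → posterior Normal(-29/16, 5/13)
obs 7: x=3 → posterior Normal(-831/724, 60/181)
obs 8: x=-1/2 → posterior Normal(-881/824, 30/103)
obs 9: x=10 → posterior Normal(17/132, 20/77)
obs 10: x=-5/2 → posterior Normal(-131/1024, 15/64)

mu_0=-131/1024, tau_0^2=15/64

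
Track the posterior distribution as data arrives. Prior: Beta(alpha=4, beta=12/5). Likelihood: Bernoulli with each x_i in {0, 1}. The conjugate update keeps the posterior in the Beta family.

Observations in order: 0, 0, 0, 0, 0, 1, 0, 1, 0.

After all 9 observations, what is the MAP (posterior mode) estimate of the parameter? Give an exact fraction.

25/67

obs 1: x=0 → posterior Beta(4, 17/5)
obs 2: x=0 → posterior Beta(4, 22/5)
obs 3: x=0 → posterior Beta(4, 27/5)
obs 4: x=0 → posterior Beta(4, 32/5)
obs 5: x=0 → posterior Beta(4, 37/5)
obs 6: x=1 → posterior Beta(5, 37/5)
obs 7: x=0 → posterior Beta(5, 42/5)
obs 8: x=1 → posterior Beta(6, 42/5)
obs 9: x=0 → posterior Beta(6, 47/5)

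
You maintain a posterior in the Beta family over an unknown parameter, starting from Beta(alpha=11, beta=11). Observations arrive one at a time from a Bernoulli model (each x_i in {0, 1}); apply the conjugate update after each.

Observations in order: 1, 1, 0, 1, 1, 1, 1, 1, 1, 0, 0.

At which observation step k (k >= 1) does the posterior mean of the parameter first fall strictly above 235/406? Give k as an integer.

obs 1: x=1 → posterior Beta(12, 11)
obs 2: x=1 → posterior Beta(13, 11)
obs 3: x=0 → posterior Beta(13, 12)
obs 4: x=1 → posterior Beta(14, 12)
obs 5: x=1 → posterior Beta(15, 12)
obs 6: x=1 → posterior Beta(16, 12)
obs 7: x=1 → posterior Beta(17, 12)
obs 8: x=1 → posterior Beta(18, 12)
obs 9: x=1 → posterior Beta(19, 12)
obs 10: x=0 → posterior Beta(19, 13)
obs 11: x=0 → posterior Beta(19, 14)

k = 7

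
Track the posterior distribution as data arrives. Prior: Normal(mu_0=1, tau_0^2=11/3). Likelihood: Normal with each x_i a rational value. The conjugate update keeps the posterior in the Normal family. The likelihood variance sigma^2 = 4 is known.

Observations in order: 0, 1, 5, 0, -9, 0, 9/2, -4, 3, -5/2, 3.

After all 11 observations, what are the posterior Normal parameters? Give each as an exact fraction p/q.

mu_0=23/133, tau_0^2=44/133

obs 1: x=0 → posterior Normal(12/23, 44/23)
obs 2: x=1 → posterior Normal(23/34, 22/17)
obs 3: x=5 → posterior Normal(26/15, 44/45)
obs 4: x=0 → posterior Normal(39/28, 11/14)
obs 5: x=-9 → posterior Normal(-21/67, 44/67)
obs 6: x=0 → posterior Normal(-7/26, 22/39)
obs 7: x=9/2 → posterior Normal(57/178, 44/89)
obs 8: x=-4 → posterior Normal(-31/200, 11/25)
obs 9: x=3 → posterior Normal(35/222, 44/111)
obs 10: x=-5/2 → posterior Normal(-5/61, 22/61)
obs 11: x=3 → posterior Normal(23/133, 44/133)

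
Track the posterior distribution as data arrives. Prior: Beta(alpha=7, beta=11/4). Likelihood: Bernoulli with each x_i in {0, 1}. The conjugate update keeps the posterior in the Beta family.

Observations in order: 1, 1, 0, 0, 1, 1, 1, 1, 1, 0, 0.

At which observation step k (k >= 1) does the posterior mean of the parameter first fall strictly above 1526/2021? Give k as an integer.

k = 2

obs 1: x=1 → posterior Beta(8, 11/4)
obs 2: x=1 → posterior Beta(9, 11/4)
obs 3: x=0 → posterior Beta(9, 15/4)
obs 4: x=0 → posterior Beta(9, 19/4)
obs 5: x=1 → posterior Beta(10, 19/4)
obs 6: x=1 → posterior Beta(11, 19/4)
obs 7: x=1 → posterior Beta(12, 19/4)
obs 8: x=1 → posterior Beta(13, 19/4)
obs 9: x=1 → posterior Beta(14, 19/4)
obs 10: x=0 → posterior Beta(14, 23/4)
obs 11: x=0 → posterior Beta(14, 27/4)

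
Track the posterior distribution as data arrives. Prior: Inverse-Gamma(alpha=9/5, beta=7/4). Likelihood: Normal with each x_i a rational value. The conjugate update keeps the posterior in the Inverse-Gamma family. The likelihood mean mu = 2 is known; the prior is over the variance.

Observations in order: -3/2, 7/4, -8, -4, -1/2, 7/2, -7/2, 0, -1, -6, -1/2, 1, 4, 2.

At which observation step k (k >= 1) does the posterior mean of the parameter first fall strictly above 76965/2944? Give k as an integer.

obs 1: x=-3/2 → posterior Inverse-Gamma(23/10, 63/8)
obs 2: x=7/4 → posterior Inverse-Gamma(14/5, 253/32)
obs 3: x=-8 → posterior Inverse-Gamma(33/10, 1853/32)
obs 4: x=-4 → posterior Inverse-Gamma(19/5, 2429/32)
obs 5: x=-1/2 → posterior Inverse-Gamma(43/10, 2529/32)
obs 6: x=7/2 → posterior Inverse-Gamma(24/5, 2565/32)
obs 7: x=-7/2 → posterior Inverse-Gamma(53/10, 3049/32)
obs 8: x=0 → posterior Inverse-Gamma(29/5, 3113/32)
obs 9: x=-1 → posterior Inverse-Gamma(63/10, 3257/32)
obs 10: x=-6 → posterior Inverse-Gamma(34/5, 4281/32)
obs 11: x=-1/2 → posterior Inverse-Gamma(73/10, 4381/32)
obs 12: x=1 → posterior Inverse-Gamma(39/5, 4397/32)
obs 13: x=4 → posterior Inverse-Gamma(83/10, 4461/32)
obs 14: x=2 → posterior Inverse-Gamma(44/5, 4461/32)

k = 4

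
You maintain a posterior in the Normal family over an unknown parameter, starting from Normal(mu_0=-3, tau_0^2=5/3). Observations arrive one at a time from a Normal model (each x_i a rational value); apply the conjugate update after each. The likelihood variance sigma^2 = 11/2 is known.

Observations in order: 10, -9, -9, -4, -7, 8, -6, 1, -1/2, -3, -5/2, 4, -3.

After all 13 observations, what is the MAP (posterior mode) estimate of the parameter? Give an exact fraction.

-309/163

obs 1: x=10 → posterior Normal(1/43, 55/43)
obs 2: x=-9 → posterior Normal(-89/53, 55/53)
obs 3: x=-9 → posterior Normal(-179/63, 55/63)
obs 4: x=-4 → posterior Normal(-3, 55/73)
obs 5: x=-7 → posterior Normal(-289/83, 55/83)
obs 6: x=8 → posterior Normal(-209/93, 55/93)
obs 7: x=-6 → posterior Normal(-269/103, 55/103)
obs 8: x=1 → posterior Normal(-259/113, 55/113)
obs 9: x=-1/2 → posterior Normal(-88/41, 55/123)
obs 10: x=-3 → posterior Normal(-42/19, 55/133)
obs 11: x=-5/2 → posterior Normal(-29/13, 5/13)
obs 12: x=4 → posterior Normal(-31/17, 55/153)
obs 13: x=-3 → posterior Normal(-309/163, 55/163)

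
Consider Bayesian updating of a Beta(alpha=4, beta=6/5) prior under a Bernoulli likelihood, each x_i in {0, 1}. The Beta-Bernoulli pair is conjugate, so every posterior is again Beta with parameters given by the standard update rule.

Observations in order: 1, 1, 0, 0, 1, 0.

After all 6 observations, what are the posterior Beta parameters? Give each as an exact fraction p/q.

alpha=7, beta=21/5

obs 1: x=1 → posterior Beta(5, 6/5)
obs 2: x=1 → posterior Beta(6, 6/5)
obs 3: x=0 → posterior Beta(6, 11/5)
obs 4: x=0 → posterior Beta(6, 16/5)
obs 5: x=1 → posterior Beta(7, 16/5)
obs 6: x=0 → posterior Beta(7, 21/5)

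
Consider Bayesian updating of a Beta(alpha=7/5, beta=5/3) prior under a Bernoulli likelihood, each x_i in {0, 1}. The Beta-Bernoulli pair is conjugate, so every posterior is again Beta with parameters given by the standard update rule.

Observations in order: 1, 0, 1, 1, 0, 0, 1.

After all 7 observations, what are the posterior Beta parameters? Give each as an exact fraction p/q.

alpha=27/5, beta=14/3

obs 1: x=1 → posterior Beta(12/5, 5/3)
obs 2: x=0 → posterior Beta(12/5, 8/3)
obs 3: x=1 → posterior Beta(17/5, 8/3)
obs 4: x=1 → posterior Beta(22/5, 8/3)
obs 5: x=0 → posterior Beta(22/5, 11/3)
obs 6: x=0 → posterior Beta(22/5, 14/3)
obs 7: x=1 → posterior Beta(27/5, 14/3)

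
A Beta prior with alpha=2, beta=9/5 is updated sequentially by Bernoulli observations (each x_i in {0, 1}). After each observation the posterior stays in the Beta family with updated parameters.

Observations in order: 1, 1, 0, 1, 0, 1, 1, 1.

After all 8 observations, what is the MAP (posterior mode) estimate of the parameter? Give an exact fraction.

5/7

obs 1: x=1 → posterior Beta(3, 9/5)
obs 2: x=1 → posterior Beta(4, 9/5)
obs 3: x=0 → posterior Beta(4, 14/5)
obs 4: x=1 → posterior Beta(5, 14/5)
obs 5: x=0 → posterior Beta(5, 19/5)
obs 6: x=1 → posterior Beta(6, 19/5)
obs 7: x=1 → posterior Beta(7, 19/5)
obs 8: x=1 → posterior Beta(8, 19/5)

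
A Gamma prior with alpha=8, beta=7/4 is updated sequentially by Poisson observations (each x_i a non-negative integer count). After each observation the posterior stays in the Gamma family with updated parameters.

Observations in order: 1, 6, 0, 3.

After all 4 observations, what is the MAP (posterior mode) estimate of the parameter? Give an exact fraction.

68/23

obs 1: x=1 → posterior Gamma(9, 11/4)
obs 2: x=6 → posterior Gamma(15, 15/4)
obs 3: x=0 → posterior Gamma(15, 19/4)
obs 4: x=3 → posterior Gamma(18, 23/4)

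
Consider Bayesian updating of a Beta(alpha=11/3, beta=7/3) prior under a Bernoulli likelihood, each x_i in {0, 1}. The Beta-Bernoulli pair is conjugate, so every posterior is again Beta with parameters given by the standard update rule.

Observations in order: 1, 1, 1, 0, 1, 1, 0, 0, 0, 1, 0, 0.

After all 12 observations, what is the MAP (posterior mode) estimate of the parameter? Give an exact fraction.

13/24

obs 1: x=1 → posterior Beta(14/3, 7/3)
obs 2: x=1 → posterior Beta(17/3, 7/3)
obs 3: x=1 → posterior Beta(20/3, 7/3)
obs 4: x=0 → posterior Beta(20/3, 10/3)
obs 5: x=1 → posterior Beta(23/3, 10/3)
obs 6: x=1 → posterior Beta(26/3, 10/3)
obs 7: x=0 → posterior Beta(26/3, 13/3)
obs 8: x=0 → posterior Beta(26/3, 16/3)
obs 9: x=0 → posterior Beta(26/3, 19/3)
obs 10: x=1 → posterior Beta(29/3, 19/3)
obs 11: x=0 → posterior Beta(29/3, 22/3)
obs 12: x=0 → posterior Beta(29/3, 25/3)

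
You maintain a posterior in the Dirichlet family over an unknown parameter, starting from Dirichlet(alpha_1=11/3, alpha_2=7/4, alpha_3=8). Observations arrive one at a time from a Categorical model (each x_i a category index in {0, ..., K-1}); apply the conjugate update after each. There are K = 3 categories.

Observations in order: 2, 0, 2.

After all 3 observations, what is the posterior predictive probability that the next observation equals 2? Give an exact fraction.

120/197

obs 1: x=2 → posterior Dirichlet(11/3, 7/4, 9)
obs 2: x=0 → posterior Dirichlet(14/3, 7/4, 9)
obs 3: x=2 → posterior Dirichlet(14/3, 7/4, 10)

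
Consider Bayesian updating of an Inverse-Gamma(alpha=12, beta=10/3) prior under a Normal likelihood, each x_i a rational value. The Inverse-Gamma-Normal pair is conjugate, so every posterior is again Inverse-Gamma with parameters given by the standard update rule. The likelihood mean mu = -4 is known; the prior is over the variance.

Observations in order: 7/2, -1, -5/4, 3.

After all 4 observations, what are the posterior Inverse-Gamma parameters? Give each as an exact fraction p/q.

obs 1: x=7/2 → posterior Inverse-Gamma(25/2, 755/24)
obs 2: x=-1 → posterior Inverse-Gamma(13, 863/24)
obs 3: x=-5/4 → posterior Inverse-Gamma(27/2, 3815/96)
obs 4: x=3 → posterior Inverse-Gamma(14, 6167/96)

alpha=14, beta=6167/96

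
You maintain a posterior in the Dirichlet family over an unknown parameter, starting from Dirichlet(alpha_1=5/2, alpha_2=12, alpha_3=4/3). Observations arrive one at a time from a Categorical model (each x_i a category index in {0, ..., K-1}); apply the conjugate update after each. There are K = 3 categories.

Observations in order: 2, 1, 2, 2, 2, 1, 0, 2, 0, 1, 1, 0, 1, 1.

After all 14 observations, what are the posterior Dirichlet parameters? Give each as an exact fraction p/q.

obs 1: x=2 → posterior Dirichlet(5/2, 12, 7/3)
obs 2: x=1 → posterior Dirichlet(5/2, 13, 7/3)
obs 3: x=2 → posterior Dirichlet(5/2, 13, 10/3)
obs 4: x=2 → posterior Dirichlet(5/2, 13, 13/3)
obs 5: x=2 → posterior Dirichlet(5/2, 13, 16/3)
obs 6: x=1 → posterior Dirichlet(5/2, 14, 16/3)
obs 7: x=0 → posterior Dirichlet(7/2, 14, 16/3)
obs 8: x=2 → posterior Dirichlet(7/2, 14, 19/3)
obs 9: x=0 → posterior Dirichlet(9/2, 14, 19/3)
obs 10: x=1 → posterior Dirichlet(9/2, 15, 19/3)
obs 11: x=1 → posterior Dirichlet(9/2, 16, 19/3)
obs 12: x=0 → posterior Dirichlet(11/2, 16, 19/3)
obs 13: x=1 → posterior Dirichlet(11/2, 17, 19/3)
obs 14: x=1 → posterior Dirichlet(11/2, 18, 19/3)

alpha_1=11/2, alpha_2=18, alpha_3=19/3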